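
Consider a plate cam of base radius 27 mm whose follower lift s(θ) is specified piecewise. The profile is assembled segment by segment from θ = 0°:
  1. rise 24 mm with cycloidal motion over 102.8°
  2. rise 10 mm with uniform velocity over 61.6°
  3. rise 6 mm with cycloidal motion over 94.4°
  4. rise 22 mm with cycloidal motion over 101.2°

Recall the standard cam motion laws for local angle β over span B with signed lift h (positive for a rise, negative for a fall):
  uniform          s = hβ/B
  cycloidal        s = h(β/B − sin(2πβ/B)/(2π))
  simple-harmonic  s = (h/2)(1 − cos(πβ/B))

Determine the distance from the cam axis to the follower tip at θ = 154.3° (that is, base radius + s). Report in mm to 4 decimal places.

seg 1 [0°–102.8°] cycloidal, h=24: full span → s += 24 → s = 24.0000
seg 2 [102.8°–164.4°] uniform, h=10: θ=154.3° here. β=51.5, B=61.6. 10·51.5/61.6 = 8.3604 → s = 32.3604
radial distance = base radius + s = 27 + 32.3604 = 59.3604

59.3604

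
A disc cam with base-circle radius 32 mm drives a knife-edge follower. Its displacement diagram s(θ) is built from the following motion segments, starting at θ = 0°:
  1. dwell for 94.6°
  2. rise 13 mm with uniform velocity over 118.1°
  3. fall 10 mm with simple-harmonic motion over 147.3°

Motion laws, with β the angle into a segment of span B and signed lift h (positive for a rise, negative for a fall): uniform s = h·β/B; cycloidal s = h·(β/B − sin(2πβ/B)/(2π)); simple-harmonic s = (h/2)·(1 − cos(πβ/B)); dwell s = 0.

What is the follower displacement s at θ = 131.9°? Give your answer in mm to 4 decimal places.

seg 1 [0°–94.6°] dwell: s stays 0.0000
seg 2 [94.6°–212.7°] uniform, h=13: θ=131.9° here. β=37.3, B=118.1. 13·37.3/118.1 = 4.1058 → s = 4.1058

4.1058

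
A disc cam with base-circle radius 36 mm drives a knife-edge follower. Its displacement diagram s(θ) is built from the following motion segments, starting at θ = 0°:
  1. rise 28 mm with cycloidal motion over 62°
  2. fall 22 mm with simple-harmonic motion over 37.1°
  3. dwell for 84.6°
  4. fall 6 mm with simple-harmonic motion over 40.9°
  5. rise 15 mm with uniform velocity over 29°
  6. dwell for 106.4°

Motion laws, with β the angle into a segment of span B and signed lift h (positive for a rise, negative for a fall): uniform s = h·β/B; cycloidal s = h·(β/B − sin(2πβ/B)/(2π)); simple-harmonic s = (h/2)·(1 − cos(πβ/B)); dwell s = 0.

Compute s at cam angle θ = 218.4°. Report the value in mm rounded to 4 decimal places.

seg 1 [0°–62°] cycloidal, h=28: full span → s += 28 → s = 28.0000
seg 2 [62°–99.1°] simple-harmonic, h=-22: full span → s += -22 → s = 6.0000
seg 3 [99.1°–183.7°] dwell: s stays 6.0000
seg 4 [183.7°–224.6°] simple-harmonic, h=-6: θ=218.4° here. β=34.7, B=40.9. -6/2·(1 − cos(π·0.8484)) = -5.6662 → s = 0.3338

0.3338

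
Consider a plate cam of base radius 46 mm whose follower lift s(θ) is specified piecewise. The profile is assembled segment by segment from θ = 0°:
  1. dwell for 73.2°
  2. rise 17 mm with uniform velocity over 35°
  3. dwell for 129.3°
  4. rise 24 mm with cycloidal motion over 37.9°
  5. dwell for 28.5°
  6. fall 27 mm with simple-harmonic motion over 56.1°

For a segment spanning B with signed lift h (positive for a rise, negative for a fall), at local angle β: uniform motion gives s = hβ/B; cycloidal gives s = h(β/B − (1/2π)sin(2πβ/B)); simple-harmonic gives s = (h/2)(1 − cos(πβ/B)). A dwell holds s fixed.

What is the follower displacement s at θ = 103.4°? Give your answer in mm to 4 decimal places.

seg 1 [0°–73.2°] dwell: s stays 0.0000
seg 2 [73.2°–108.2°] uniform, h=17: θ=103.4° here. β=30.2, B=35. 17·30.2/35 = 14.6686 → s = 14.6686

14.6686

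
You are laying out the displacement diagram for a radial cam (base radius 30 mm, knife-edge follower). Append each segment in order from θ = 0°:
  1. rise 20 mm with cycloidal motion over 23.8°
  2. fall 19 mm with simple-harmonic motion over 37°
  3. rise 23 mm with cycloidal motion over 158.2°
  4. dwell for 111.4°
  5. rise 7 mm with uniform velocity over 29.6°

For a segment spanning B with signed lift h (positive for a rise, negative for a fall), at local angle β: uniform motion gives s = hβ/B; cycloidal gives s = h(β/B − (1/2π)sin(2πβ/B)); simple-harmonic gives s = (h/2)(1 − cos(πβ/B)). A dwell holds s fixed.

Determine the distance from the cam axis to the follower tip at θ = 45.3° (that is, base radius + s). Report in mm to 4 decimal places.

seg 1 [0°–23.8°] cycloidal, h=20: full span → s += 20 → s = 20.0000
seg 2 [23.8°–60.8°] simple-harmonic, h=-19: θ=45.3° here. β=21.5, B=37. -19/2·(1 − cos(π·0.5811)) = -11.8938 → s = 8.1062
radial distance = base radius + s = 30 + 8.1062 = 38.1062

38.1062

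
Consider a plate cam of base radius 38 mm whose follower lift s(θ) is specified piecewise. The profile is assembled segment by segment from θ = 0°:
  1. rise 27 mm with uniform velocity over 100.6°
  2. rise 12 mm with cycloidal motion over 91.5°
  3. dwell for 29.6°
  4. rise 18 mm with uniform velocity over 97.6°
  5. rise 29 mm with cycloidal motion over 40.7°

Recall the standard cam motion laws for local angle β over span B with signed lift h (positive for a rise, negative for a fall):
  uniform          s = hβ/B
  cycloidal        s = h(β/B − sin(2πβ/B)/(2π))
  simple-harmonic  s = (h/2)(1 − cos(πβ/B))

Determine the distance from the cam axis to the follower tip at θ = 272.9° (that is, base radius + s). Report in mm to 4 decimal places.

seg 1 [0°–100.6°] uniform, h=27: full span → s += 27 → s = 27.0000
seg 2 [100.6°–192.1°] cycloidal, h=12: full span → s += 12 → s = 39.0000
seg 3 [192.1°–221.7°] dwell: s stays 39.0000
seg 4 [221.7°–319.3°] uniform, h=18: θ=272.9° here. β=51.2, B=97.6. 18·51.2/97.6 = 9.4426 → s = 48.4426
radial distance = base radius + s = 38 + 48.4426 = 86.4426

86.4426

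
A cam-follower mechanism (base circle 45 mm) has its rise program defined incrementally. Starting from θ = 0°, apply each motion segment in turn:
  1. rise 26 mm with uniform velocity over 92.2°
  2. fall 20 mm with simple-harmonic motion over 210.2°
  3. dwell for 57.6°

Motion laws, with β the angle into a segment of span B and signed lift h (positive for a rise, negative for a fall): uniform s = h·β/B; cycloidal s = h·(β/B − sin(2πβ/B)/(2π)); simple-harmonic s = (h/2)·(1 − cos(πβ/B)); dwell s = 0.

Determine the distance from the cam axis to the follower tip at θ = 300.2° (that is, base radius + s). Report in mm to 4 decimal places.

seg 1 [0°–92.2°] uniform, h=26: full span → s += 26 → s = 26.0000
seg 2 [92.2°–302.4°] simple-harmonic, h=-20: θ=300.2° here. β=208, B=210.2. -20/2·(1 − cos(π·0.9895)) = -19.9946 → s = 6.0054
radial distance = base radius + s = 45 + 6.0054 = 51.0054

51.0054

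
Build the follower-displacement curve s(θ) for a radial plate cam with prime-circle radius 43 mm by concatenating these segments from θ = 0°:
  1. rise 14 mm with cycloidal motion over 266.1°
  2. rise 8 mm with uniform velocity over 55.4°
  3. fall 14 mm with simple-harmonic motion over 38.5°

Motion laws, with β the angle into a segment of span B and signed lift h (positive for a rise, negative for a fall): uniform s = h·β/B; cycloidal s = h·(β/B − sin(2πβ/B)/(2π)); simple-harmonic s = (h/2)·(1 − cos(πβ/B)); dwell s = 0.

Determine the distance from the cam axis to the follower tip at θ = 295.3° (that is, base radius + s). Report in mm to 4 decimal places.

seg 1 [0°–266.1°] cycloidal, h=14: full span → s += 14 → s = 14.0000
seg 2 [266.1°–321.5°] uniform, h=8: θ=295.3° here. β=29.2, B=55.4. 8·29.2/55.4 = 4.2166 → s = 18.2166
radial distance = base radius + s = 43 + 18.2166 = 61.2166

61.2166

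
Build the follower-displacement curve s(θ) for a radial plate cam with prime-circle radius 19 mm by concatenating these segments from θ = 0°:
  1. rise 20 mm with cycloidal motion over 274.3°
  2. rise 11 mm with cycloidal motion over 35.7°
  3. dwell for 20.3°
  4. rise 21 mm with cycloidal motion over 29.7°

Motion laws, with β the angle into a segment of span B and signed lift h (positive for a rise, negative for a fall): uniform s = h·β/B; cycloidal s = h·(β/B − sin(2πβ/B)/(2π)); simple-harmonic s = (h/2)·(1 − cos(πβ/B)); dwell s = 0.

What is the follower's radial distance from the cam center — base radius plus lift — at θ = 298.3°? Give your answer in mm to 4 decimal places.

seg 1 [0°–274.3°] cycloidal, h=20: full span → s += 20 → s = 20.0000
seg 2 [274.3°–310°] cycloidal, h=11: θ=298.3° here. β=24, B=35.7. 11·(0.6723 − sin(2π·0.6723)/(2π)) = 8.9410 → s = 28.9410
radial distance = base radius + s = 19 + 28.9410 = 47.9410

47.9410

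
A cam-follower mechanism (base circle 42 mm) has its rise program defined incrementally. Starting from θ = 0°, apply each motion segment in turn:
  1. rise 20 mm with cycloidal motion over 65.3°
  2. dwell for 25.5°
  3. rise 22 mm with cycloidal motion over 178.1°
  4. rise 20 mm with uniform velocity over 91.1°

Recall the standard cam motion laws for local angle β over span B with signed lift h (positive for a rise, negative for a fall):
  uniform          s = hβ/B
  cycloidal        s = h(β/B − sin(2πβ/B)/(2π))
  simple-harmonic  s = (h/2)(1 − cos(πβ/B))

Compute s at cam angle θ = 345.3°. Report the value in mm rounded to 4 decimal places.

seg 1 [0°–65.3°] cycloidal, h=20: full span → s += 20 → s = 20.0000
seg 2 [65.3°–90.8°] dwell: s stays 20.0000
seg 3 [90.8°–268.9°] cycloidal, h=22: full span → s += 22 → s = 42.0000
seg 4 [268.9°–360°] uniform, h=20: θ=345.3° here. β=76.4, B=91.1. 20·76.4/91.1 = 16.7728 → s = 58.7728

58.7728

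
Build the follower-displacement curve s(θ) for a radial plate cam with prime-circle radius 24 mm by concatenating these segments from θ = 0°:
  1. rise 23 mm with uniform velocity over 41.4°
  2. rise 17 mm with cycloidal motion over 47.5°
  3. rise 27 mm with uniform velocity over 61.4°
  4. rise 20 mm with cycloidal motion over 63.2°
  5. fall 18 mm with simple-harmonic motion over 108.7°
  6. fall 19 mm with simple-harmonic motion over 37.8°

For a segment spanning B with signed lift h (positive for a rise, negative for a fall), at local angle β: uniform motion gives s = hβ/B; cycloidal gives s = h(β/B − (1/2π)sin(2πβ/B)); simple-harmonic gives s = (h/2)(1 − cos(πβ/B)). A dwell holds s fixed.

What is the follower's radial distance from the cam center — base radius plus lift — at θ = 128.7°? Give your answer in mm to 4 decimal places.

seg 1 [0°–41.4°] uniform, h=23: full span → s += 23 → s = 23.0000
seg 2 [41.4°–88.9°] cycloidal, h=17: full span → s += 17 → s = 40.0000
seg 3 [88.9°–150.3°] uniform, h=27: θ=128.7° here. β=39.8, B=61.4. 27·39.8/61.4 = 17.5016 → s = 57.5016
radial distance = base radius + s = 24 + 57.5016 = 81.5016

81.5016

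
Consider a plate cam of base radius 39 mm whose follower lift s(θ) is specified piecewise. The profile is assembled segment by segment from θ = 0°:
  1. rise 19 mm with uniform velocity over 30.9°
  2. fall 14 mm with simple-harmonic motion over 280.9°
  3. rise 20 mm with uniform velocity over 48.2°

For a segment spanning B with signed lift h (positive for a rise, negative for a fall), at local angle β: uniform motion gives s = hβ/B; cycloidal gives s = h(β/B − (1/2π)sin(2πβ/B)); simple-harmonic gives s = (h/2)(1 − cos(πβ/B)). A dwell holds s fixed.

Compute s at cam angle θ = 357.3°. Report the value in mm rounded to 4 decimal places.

seg 1 [0°–30.9°] uniform, h=19: full span → s += 19 → s = 19.0000
seg 2 [30.9°–311.8°] simple-harmonic, h=-14: full span → s += -14 → s = 5.0000
seg 3 [311.8°–360°] uniform, h=20: θ=357.3° here. β=45.5, B=48.2. 20·45.5/48.2 = 18.8797 → s = 23.8797

23.8797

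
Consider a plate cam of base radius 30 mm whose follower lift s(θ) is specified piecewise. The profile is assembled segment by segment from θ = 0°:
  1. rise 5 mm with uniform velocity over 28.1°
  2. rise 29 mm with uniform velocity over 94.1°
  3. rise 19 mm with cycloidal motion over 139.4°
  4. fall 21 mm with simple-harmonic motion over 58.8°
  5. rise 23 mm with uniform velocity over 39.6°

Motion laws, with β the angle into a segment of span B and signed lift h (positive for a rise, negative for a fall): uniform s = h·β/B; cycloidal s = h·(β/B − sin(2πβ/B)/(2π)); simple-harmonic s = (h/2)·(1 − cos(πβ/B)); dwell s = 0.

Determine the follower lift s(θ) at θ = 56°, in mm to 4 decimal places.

seg 1 [0°–28.1°] uniform, h=5: full span → s += 5 → s = 5.0000
seg 2 [28.1°–122.2°] uniform, h=29: θ=56° here. β=27.9, B=94.1. 29·27.9/94.1 = 8.5983 → s = 13.5983

13.5983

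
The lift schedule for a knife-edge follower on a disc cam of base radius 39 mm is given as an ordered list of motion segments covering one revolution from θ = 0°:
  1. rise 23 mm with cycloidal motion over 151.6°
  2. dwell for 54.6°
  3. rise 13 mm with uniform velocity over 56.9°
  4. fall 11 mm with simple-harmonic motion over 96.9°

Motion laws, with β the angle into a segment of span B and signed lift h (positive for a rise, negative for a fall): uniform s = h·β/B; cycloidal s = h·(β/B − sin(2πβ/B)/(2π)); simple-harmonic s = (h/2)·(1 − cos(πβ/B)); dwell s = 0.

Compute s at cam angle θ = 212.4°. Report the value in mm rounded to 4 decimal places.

seg 1 [0°–151.6°] cycloidal, h=23: full span → s += 23 → s = 23.0000
seg 2 [151.6°–206.2°] dwell: s stays 23.0000
seg 3 [206.2°–263.1°] uniform, h=13: θ=212.4° here. β=6.2, B=56.9. 13·6.2/56.9 = 1.4165 → s = 24.4165

24.4165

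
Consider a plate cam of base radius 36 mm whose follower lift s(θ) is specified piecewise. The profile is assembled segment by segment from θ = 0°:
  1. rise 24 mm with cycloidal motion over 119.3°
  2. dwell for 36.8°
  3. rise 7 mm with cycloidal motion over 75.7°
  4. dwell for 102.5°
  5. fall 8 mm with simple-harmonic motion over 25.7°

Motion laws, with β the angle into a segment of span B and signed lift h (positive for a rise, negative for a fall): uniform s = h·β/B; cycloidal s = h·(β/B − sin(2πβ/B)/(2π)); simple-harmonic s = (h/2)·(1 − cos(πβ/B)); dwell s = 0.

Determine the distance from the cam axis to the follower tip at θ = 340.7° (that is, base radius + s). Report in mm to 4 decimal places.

seg 1 [0°–119.3°] cycloidal, h=24: full span → s += 24 → s = 24.0000
seg 2 [119.3°–156.1°] dwell: s stays 24.0000
seg 3 [156.1°–231.8°] cycloidal, h=7: full span → s += 7 → s = 31.0000
seg 4 [231.8°–334.3°] dwell: s stays 31.0000
seg 5 [334.3°–360°] simple-harmonic, h=-8: θ=340.7° here. β=6.4, B=25.7. -8/2·(1 − cos(π·0.2490)) = -1.1629 → s = 29.8371
radial distance = base radius + s = 36 + 29.8371 = 65.8371

65.8371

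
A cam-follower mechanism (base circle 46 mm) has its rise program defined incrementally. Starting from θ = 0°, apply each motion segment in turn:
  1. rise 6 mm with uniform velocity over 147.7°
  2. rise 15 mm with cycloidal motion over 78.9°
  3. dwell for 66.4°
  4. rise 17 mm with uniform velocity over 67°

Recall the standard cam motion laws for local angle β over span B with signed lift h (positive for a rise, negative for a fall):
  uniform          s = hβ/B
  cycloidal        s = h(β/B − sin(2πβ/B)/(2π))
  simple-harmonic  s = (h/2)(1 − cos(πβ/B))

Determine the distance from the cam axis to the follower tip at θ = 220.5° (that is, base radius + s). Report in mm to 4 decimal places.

seg 1 [0°–147.7°] uniform, h=6: full span → s += 6 → s = 6.0000
seg 2 [147.7°–226.6°] cycloidal, h=15: θ=220.5° here. β=72.8, B=78.9. 15·(0.9227 − sin(2π·0.9227)/(2π)) = 14.9549 → s = 20.9549
radial distance = base radius + s = 46 + 20.9549 = 66.9549

66.9549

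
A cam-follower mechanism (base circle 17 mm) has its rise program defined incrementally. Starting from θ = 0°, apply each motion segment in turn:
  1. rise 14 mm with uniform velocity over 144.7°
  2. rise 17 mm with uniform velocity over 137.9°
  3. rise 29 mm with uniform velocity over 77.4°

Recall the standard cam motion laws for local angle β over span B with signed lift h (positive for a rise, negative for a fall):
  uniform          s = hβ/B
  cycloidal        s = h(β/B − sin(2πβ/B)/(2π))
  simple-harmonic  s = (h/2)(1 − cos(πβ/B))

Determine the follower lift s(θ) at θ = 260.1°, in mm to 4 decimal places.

seg 1 [0°–144.7°] uniform, h=14: full span → s += 14 → s = 14.0000
seg 2 [144.7°–282.6°] uniform, h=17: θ=260.1° here. β=115.4, B=137.9. 17·115.4/137.9 = 14.2263 → s = 28.2263

28.2263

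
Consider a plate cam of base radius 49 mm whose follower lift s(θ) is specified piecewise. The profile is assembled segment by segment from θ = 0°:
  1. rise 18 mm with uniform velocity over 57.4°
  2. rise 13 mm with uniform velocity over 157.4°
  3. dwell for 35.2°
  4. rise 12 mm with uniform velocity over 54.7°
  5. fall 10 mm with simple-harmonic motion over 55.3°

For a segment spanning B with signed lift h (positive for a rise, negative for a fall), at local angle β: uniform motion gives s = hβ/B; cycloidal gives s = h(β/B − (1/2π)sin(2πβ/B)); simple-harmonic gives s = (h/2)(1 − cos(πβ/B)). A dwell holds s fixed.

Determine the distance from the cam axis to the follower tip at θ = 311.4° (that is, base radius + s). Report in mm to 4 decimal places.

seg 1 [0°–57.4°] uniform, h=18: full span → s += 18 → s = 18.0000
seg 2 [57.4°–214.8°] uniform, h=13: full span → s += 13 → s = 31.0000
seg 3 [214.8°–250°] dwell: s stays 31.0000
seg 4 [250°–304.7°] uniform, h=12: full span → s += 12 → s = 43.0000
seg 5 [304.7°–360°] simple-harmonic, h=-10: θ=311.4° here. β=6.7, B=55.3. -10/2·(1 − cos(π·0.1212)) = -0.3578 → s = 42.6422
radial distance = base radius + s = 49 + 42.6422 = 91.6422

91.6422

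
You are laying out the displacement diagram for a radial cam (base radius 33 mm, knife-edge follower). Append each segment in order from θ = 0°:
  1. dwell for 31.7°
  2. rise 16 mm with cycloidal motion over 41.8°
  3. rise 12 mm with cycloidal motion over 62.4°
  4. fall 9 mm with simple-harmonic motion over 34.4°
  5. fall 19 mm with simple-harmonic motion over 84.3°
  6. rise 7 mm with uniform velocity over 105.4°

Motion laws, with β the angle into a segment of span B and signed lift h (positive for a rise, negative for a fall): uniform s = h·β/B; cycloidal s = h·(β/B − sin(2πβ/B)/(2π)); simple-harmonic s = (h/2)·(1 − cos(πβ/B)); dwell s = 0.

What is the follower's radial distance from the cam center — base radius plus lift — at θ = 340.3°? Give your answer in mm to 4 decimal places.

seg 1 [0°–31.7°] dwell: s stays 0.0000
seg 2 [31.7°–73.5°] cycloidal, h=16: full span → s += 16 → s = 16.0000
seg 3 [73.5°–135.9°] cycloidal, h=12: full span → s += 12 → s = 28.0000
seg 4 [135.9°–170.3°] simple-harmonic, h=-9: full span → s += -9 → s = 19.0000
seg 5 [170.3°–254.6°] simple-harmonic, h=-19: full span → s += -19 → s = 0.0000
seg 6 [254.6°–360°] uniform, h=7: θ=340.3° here. β=85.7, B=105.4. 7·85.7/105.4 = 5.6917 → s = 5.6917
radial distance = base radius + s = 33 + 5.6917 = 38.6917

38.6917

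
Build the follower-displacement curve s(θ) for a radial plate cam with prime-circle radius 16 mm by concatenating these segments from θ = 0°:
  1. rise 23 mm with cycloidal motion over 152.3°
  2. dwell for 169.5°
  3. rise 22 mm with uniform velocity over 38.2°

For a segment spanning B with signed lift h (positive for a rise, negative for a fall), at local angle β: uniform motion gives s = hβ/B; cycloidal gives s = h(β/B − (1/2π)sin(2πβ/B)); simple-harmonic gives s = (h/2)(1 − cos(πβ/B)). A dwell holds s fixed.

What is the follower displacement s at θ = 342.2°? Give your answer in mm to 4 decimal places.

seg 1 [0°–152.3°] cycloidal, h=23: full span → s += 23 → s = 23.0000
seg 2 [152.3°–321.8°] dwell: s stays 23.0000
seg 3 [321.8°–360°] uniform, h=22: θ=342.2° here. β=20.4, B=38.2. 22·20.4/38.2 = 11.7487 → s = 34.7487

34.7487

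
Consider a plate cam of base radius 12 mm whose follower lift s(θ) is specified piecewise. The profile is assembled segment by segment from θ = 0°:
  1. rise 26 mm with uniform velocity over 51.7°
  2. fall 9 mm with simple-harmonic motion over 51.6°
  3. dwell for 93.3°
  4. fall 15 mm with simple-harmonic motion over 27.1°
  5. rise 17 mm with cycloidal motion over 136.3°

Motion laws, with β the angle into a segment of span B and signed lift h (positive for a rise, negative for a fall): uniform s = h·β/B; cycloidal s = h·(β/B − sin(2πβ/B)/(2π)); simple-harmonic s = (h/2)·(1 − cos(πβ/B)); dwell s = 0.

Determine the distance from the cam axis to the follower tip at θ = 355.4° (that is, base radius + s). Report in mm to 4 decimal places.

seg 1 [0°–51.7°] uniform, h=26: full span → s += 26 → s = 26.0000
seg 2 [51.7°–103.3°] simple-harmonic, h=-9: full span → s += -9 → s = 17.0000
seg 3 [103.3°–196.6°] dwell: s stays 17.0000
seg 4 [196.6°–223.7°] simple-harmonic, h=-15: full span → s += -15 → s = 2.0000
seg 5 [223.7°–360°] cycloidal, h=17: θ=355.4° here. β=131.7, B=136.3. 17·(0.9663 − sin(2π·0.9663)/(2π)) = 16.9957 → s = 18.9957
radial distance = base radius + s = 12 + 18.9957 = 30.9957

30.9957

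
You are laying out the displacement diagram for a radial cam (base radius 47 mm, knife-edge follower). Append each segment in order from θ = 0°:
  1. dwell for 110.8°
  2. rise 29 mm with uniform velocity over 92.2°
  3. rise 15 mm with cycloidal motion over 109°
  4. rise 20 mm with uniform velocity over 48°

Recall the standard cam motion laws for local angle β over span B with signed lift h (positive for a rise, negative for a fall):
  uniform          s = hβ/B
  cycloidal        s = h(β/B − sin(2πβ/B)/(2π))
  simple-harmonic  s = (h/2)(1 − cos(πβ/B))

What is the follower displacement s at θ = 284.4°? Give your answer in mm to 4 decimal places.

seg 1 [0°–110.8°] dwell: s stays 0.0000
seg 2 [110.8°–203°] uniform, h=29: full span → s += 29 → s = 29.0000
seg 3 [203°–312°] cycloidal, h=15: θ=284.4° here. β=81.4, B=109. 15·(0.7468 − sin(2π·0.7468)/(2π)) = 13.5887 → s = 42.5887

42.5887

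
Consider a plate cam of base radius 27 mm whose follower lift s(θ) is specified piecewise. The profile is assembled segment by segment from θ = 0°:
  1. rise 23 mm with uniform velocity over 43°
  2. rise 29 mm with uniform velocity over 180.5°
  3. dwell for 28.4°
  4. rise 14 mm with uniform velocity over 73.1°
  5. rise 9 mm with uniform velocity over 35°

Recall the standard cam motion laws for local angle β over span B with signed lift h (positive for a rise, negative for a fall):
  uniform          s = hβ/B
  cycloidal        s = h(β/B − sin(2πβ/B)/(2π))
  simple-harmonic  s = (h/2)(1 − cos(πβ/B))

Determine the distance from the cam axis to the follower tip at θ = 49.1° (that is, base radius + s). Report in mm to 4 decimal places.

seg 1 [0°–43°] uniform, h=23: full span → s += 23 → s = 23.0000
seg 2 [43°–223.5°] uniform, h=29: θ=49.1° here. β=6.1, B=180.5. 29·6.1/180.5 = 0.9801 → s = 23.9801
radial distance = base radius + s = 27 + 23.9801 = 50.9801

50.9801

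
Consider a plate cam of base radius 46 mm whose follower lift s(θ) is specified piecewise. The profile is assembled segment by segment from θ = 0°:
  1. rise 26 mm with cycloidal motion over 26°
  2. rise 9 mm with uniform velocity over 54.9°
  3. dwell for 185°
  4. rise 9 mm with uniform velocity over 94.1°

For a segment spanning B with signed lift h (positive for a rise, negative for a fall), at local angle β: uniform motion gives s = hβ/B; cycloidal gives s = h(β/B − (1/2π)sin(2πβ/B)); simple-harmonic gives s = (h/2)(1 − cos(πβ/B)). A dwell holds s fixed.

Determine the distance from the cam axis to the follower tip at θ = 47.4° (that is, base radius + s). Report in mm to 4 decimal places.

seg 1 [0°–26°] cycloidal, h=26: full span → s += 26 → s = 26.0000
seg 2 [26°–80.9°] uniform, h=9: θ=47.4° here. β=21.4, B=54.9. 9·21.4/54.9 = 3.5082 → s = 29.5082
radial distance = base radius + s = 46 + 29.5082 = 75.5082

75.5082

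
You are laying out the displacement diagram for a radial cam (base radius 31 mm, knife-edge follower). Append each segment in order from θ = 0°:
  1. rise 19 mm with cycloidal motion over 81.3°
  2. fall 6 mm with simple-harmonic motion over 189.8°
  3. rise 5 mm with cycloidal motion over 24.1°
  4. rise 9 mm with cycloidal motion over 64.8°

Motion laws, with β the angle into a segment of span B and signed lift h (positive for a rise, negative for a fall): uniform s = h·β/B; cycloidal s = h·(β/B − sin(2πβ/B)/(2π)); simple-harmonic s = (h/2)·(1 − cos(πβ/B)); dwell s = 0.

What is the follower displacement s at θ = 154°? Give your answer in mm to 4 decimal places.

seg 1 [0°–81.3°] cycloidal, h=19: full span → s += 19 → s = 19.0000
seg 2 [81.3°–271.1°] simple-harmonic, h=-6: θ=154° here. β=72.7, B=189.8. -6/2·(1 − cos(π·0.3830)) = -1.9223 → s = 17.0777

17.0777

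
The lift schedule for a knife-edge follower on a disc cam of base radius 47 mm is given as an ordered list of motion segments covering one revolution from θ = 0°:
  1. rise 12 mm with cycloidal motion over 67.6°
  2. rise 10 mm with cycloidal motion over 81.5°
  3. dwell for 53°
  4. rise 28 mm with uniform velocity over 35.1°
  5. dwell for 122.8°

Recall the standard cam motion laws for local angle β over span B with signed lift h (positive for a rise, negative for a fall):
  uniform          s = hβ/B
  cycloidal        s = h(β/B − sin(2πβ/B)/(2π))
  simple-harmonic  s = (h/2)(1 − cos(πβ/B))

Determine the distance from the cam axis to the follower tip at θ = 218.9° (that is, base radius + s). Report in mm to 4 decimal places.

seg 1 [0°–67.6°] cycloidal, h=12: full span → s += 12 → s = 12.0000
seg 2 [67.6°–149.1°] cycloidal, h=10: full span → s += 10 → s = 22.0000
seg 3 [149.1°–202.1°] dwell: s stays 22.0000
seg 4 [202.1°–237.2°] uniform, h=28: θ=218.9° here. β=16.8, B=35.1. 28·16.8/35.1 = 13.4017 → s = 35.4017
radial distance = base radius + s = 47 + 35.4017 = 82.4017

82.4017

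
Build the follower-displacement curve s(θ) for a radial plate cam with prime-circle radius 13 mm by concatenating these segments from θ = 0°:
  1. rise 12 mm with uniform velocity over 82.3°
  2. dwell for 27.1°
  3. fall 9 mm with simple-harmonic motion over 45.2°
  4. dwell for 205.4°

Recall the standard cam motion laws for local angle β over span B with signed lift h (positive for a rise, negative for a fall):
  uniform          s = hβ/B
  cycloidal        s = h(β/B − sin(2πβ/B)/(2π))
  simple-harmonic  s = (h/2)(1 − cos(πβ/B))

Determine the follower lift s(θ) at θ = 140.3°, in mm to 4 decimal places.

seg 1 [0°–82.3°] uniform, h=12: full span → s += 12 → s = 12.0000
seg 2 [82.3°–109.4°] dwell: s stays 12.0000
seg 3 [109.4°–154.6°] simple-harmonic, h=-9: θ=140.3° here. β=30.9, B=45.2. -9/2·(1 − cos(π·0.6836)) = -6.9544 → s = 5.0456

5.0456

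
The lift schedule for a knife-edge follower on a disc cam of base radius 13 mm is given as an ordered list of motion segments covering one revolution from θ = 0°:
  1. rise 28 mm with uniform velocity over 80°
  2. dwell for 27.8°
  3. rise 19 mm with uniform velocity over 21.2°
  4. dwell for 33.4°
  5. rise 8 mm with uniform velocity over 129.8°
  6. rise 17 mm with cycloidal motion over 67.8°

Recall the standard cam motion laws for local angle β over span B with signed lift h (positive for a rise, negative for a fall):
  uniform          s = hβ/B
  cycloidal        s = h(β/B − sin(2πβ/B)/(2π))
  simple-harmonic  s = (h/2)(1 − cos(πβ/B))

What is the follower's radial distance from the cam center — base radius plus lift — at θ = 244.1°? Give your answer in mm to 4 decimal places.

seg 1 [0°–80°] uniform, h=28: full span → s += 28 → s = 28.0000
seg 2 [80°–107.8°] dwell: s stays 28.0000
seg 3 [107.8°–129°] uniform, h=19: full span → s += 19 → s = 47.0000
seg 4 [129°–162.4°] dwell: s stays 47.0000
seg 5 [162.4°–292.2°] uniform, h=8: θ=244.1° here. β=81.7, B=129.8. 8·81.7/129.8 = 5.0354 → s = 52.0354
radial distance = base radius + s = 13 + 52.0354 = 65.0354

65.0354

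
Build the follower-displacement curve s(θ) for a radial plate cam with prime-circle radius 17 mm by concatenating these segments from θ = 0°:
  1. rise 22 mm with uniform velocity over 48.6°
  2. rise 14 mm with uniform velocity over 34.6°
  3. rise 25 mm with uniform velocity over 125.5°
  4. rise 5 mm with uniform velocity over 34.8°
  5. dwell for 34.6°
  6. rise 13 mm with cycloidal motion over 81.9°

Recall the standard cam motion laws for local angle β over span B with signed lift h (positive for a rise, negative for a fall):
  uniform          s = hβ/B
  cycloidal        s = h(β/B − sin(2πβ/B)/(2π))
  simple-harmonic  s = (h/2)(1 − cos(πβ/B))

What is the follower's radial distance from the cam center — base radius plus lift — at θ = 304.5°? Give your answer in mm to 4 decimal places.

seg 1 [0°–48.6°] uniform, h=22: full span → s += 22 → s = 22.0000
seg 2 [48.6°–83.2°] uniform, h=14: full span → s += 14 → s = 36.0000
seg 3 [83.2°–208.7°] uniform, h=25: full span → s += 25 → s = 61.0000
seg 4 [208.7°–243.5°] uniform, h=5: full span → s += 5 → s = 66.0000
seg 5 [243.5°–278.1°] dwell: s stays 66.0000
seg 6 [278.1°–360°] cycloidal, h=13: θ=304.5° here. β=26.4, B=81.9. 13·(0.3223 − sin(2π·0.3223)/(2π)) = 2.3316 → s = 68.3316
radial distance = base radius + s = 17 + 68.3316 = 85.3316

85.3316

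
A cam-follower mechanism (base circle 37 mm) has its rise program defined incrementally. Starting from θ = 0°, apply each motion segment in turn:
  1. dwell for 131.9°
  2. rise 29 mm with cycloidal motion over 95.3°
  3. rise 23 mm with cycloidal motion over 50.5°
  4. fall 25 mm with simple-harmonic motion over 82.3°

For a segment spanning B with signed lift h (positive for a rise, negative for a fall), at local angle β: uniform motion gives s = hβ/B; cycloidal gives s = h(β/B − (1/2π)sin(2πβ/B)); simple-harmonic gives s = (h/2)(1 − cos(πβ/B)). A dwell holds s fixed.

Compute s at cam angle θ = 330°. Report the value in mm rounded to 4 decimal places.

seg 1 [0°–131.9°] dwell: s stays 0.0000
seg 2 [131.9°–227.2°] cycloidal, h=29: full span → s += 29 → s = 29.0000
seg 3 [227.2°–277.7°] cycloidal, h=23: full span → s += 23 → s = 52.0000
seg 4 [277.7°–360°] simple-harmonic, h=-25: θ=330° here. β=52.3, B=82.3. -25/2·(1 − cos(π·0.6355)) = -17.6611 → s = 34.3389

34.3389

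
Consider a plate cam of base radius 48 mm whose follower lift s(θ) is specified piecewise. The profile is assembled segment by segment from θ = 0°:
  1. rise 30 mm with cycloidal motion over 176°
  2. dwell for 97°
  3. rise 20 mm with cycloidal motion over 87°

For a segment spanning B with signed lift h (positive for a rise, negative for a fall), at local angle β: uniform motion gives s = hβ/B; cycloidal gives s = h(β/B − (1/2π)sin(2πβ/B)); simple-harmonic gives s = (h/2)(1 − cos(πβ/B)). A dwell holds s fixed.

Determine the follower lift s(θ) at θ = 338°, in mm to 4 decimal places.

seg 1 [0°–176°] cycloidal, h=30: full span → s += 30 → s = 30.0000
seg 2 [176°–273°] dwell: s stays 30.0000
seg 3 [273°–360°] cycloidal, h=20: θ=338° here. β=65, B=87. 20·(0.7471 − sin(2π·0.7471)/(2π)) = 18.1251 → s = 48.1251

48.1251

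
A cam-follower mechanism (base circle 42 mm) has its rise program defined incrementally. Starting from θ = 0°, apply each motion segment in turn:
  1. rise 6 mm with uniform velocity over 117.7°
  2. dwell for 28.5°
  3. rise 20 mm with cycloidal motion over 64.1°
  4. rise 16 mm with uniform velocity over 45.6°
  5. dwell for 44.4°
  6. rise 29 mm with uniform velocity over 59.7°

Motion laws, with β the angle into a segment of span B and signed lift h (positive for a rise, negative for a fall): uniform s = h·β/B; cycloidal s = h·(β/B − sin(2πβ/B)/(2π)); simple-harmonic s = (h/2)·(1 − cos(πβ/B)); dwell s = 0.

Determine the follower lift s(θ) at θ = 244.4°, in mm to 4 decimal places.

seg 1 [0°–117.7°] uniform, h=6: full span → s += 6 → s = 6.0000
seg 2 [117.7°–146.2°] dwell: s stays 6.0000
seg 3 [146.2°–210.3°] cycloidal, h=20: full span → s += 20 → s = 26.0000
seg 4 [210.3°–255.9°] uniform, h=16: θ=244.4° here. β=34.1, B=45.6. 16·34.1/45.6 = 11.9649 → s = 37.9649

37.9649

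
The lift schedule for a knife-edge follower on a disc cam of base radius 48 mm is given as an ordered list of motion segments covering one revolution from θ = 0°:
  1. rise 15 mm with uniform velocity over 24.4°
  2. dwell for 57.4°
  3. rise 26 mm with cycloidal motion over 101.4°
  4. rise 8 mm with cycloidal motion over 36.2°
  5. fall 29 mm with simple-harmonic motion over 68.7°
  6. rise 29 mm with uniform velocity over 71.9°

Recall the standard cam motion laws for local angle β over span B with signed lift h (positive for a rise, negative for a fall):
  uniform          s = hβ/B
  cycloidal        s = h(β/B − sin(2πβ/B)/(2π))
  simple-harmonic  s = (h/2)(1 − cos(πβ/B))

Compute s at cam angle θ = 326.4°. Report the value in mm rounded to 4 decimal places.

seg 1 [0°–24.4°] uniform, h=15: full span → s += 15 → s = 15.0000
seg 2 [24.4°–81.8°] dwell: s stays 15.0000
seg 3 [81.8°–183.2°] cycloidal, h=26: full span → s += 26 → s = 41.0000
seg 4 [183.2°–219.4°] cycloidal, h=8: full span → s += 8 → s = 49.0000
seg 5 [219.4°–288.1°] simple-harmonic, h=-29: full span → s += -29 → s = 20.0000
seg 6 [288.1°–360°] uniform, h=29: θ=326.4° here. β=38.3, B=71.9. 29·38.3/71.9 = 15.4478 → s = 35.4478

35.4478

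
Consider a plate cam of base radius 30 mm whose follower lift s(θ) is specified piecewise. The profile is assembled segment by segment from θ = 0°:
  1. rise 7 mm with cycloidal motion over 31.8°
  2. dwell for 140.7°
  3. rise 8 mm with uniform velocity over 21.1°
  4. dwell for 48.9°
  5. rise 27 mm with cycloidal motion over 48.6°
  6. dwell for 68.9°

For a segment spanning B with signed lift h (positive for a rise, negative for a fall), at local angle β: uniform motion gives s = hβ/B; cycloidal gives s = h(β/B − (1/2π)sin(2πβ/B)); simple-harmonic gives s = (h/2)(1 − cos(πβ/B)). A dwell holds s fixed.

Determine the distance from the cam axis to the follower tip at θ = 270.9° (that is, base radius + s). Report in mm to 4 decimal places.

seg 1 [0°–31.8°] cycloidal, h=7: full span → s += 7 → s = 7.0000
seg 2 [31.8°–172.5°] dwell: s stays 7.0000
seg 3 [172.5°–193.6°] uniform, h=8: full span → s += 8 → s = 15.0000
seg 4 [193.6°–242.5°] dwell: s stays 15.0000
seg 5 [242.5°–291.1°] cycloidal, h=27: θ=270.9° here. β=28.4, B=48.6. 27·(0.5844 − sin(2π·0.5844)/(2π)) = 17.9504 → s = 32.9504
radial distance = base radius + s = 30 + 32.9504 = 62.9504

62.9504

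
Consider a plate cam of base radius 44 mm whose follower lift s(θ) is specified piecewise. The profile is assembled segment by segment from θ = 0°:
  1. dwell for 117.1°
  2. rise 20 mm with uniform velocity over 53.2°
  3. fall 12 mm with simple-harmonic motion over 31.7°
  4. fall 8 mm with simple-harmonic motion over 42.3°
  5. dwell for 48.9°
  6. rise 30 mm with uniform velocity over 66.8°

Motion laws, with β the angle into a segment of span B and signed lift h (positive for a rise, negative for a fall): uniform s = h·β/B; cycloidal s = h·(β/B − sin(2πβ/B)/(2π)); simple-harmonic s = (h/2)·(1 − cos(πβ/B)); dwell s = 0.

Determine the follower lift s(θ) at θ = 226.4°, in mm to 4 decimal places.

seg 1 [0°–117.1°] dwell: s stays 0.0000
seg 2 [117.1°–170.3°] uniform, h=20: full span → s += 20 → s = 20.0000
seg 3 [170.3°–202°] simple-harmonic, h=-12: full span → s += -12 → s = 8.0000
seg 4 [202°–244.3°] simple-harmonic, h=-8: θ=226.4° here. β=24.4, B=42.3. -8/2·(1 − cos(π·0.5768)) = -4.9562 → s = 3.0438

3.0438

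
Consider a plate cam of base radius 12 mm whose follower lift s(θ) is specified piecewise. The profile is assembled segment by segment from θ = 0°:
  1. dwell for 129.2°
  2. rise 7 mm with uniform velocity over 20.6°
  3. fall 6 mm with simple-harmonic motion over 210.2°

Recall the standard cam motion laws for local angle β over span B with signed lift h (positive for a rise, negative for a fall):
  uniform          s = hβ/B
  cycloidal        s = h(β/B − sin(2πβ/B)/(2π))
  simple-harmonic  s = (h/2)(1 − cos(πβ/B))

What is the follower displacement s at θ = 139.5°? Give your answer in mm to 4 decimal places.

seg 1 [0°–129.2°] dwell: s stays 0.0000
seg 2 [129.2°–149.8°] uniform, h=7: θ=139.5° here. β=10.3, B=20.6. 7·10.3/20.6 = 3.5000 → s = 3.5000

3.5000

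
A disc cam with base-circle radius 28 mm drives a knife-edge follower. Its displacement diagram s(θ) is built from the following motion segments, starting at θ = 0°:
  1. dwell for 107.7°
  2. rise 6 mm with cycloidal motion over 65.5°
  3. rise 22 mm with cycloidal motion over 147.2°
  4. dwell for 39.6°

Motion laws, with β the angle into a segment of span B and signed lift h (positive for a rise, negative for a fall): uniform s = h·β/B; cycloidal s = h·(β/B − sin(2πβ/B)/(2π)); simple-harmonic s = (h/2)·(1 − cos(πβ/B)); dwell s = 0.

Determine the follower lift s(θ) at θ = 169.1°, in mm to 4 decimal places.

seg 1 [0°–107.7°] dwell: s stays 0.0000
seg 2 [107.7°–173.2°] cycloidal, h=6: θ=169.1° here. β=61.4, B=65.5. 6·(0.9374 − sin(2π·0.9374)/(2π)) = 5.9904 → s = 5.9904

5.9904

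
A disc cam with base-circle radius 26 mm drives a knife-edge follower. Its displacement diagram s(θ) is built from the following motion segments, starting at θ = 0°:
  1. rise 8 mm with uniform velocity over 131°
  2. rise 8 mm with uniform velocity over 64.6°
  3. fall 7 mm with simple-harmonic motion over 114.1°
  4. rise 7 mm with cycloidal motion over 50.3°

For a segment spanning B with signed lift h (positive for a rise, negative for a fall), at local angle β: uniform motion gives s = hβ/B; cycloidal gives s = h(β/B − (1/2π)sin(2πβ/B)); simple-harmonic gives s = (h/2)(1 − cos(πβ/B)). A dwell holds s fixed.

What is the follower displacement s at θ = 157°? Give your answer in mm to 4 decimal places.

seg 1 [0°–131°] uniform, h=8: full span → s += 8 → s = 8.0000
seg 2 [131°–195.6°] uniform, h=8: θ=157° here. β=26, B=64.6. 8·26/64.6 = 3.2198 → s = 11.2198

11.2198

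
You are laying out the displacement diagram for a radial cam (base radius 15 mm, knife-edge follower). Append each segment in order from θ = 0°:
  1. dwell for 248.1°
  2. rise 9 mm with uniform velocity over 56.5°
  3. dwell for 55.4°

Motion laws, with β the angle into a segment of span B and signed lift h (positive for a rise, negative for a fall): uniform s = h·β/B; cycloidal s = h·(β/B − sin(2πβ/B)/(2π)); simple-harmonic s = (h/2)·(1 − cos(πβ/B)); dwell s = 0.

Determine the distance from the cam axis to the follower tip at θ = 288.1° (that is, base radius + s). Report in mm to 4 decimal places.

seg 1 [0°–248.1°] dwell: s stays 0.0000
seg 2 [248.1°–304.6°] uniform, h=9: θ=288.1° here. β=40, B=56.5. 9·40/56.5 = 6.3717 → s = 6.3717
radial distance = base radius + s = 15 + 6.3717 = 21.3717

21.3717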